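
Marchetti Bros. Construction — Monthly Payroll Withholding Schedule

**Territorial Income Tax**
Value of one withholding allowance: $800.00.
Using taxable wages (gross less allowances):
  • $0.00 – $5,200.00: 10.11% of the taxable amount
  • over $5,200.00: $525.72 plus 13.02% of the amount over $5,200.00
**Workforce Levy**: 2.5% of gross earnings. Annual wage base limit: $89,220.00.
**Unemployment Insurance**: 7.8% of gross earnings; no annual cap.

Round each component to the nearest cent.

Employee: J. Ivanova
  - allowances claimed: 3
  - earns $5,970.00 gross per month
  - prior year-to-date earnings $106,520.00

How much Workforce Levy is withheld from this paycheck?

$0.00

Workforce Levy: YTD $106,520.00 ≥ cap $89,220.00 → $0.00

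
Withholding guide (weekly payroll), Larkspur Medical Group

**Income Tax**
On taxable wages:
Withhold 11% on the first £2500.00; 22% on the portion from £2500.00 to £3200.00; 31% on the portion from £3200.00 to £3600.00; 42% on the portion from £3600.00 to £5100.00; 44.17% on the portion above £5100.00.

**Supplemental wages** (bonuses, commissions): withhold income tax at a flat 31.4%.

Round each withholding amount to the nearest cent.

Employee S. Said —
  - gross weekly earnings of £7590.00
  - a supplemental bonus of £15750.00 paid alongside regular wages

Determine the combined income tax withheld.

£7228.33

Income Tax: taxable = £7590.00
  £1183.00 + 44.17% × (£7590.00 − £5100.00) = £1183.00 + 44.17% × £2490.00 = £2282.83
Supplemental (31.4% flat on bonus): 31.4% × £15750.00 = £4945.50
Total income tax: £2282.83 + £4945.50 = £7228.33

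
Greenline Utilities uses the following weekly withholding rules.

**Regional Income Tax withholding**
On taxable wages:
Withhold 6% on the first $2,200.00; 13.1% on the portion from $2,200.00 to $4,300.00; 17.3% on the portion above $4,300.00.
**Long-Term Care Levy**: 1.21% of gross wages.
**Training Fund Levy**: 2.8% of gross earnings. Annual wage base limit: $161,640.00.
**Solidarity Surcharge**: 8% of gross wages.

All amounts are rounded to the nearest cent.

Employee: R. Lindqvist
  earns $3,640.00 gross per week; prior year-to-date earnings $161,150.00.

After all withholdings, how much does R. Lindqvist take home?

$2,970.40

Regional Income Tax: taxable = $3,640.00
  $132.00 + 13.1% × ($3,640.00 − $2,200.00) = $132.00 + 13.1% × $1,440.00 = $320.64
Long-Term Care Levy: 1.21% × $3,640.00 = $44.04
Training Fund Levy: cap $161,640.00 − YTD $161,150.00 = $490.00 subject; 2.8% × $490.00 = $13.72
Solidarity Surcharge: 8% × $3,640.00 = $291.20
Total withheld: $320.64 + $44.04 + $13.72 + $291.20 = $669.60
Net pay: $3,640.00 − $669.60 = $2,970.40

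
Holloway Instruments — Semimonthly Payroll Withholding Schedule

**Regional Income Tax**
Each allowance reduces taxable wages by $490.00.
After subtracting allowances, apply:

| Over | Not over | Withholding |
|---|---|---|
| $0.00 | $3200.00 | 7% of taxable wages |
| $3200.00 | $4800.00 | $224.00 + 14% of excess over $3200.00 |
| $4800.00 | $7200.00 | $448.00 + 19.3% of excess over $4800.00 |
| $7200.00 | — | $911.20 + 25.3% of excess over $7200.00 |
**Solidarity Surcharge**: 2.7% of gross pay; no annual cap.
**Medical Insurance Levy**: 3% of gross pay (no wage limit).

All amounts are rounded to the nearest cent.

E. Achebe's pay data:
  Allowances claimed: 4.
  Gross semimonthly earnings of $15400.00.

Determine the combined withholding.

$3367.72

Regional Income Tax: taxable = $15400.00 − 4×$490.00 = $13440.00
  $911.20 + 25.3% × ($13440.00 − $7200.00) = $911.20 + 25.3% × $6240.00 = $2489.92
Solidarity Surcharge: 2.7% × $15400.00 = $415.80
Medical Insurance Levy: 3% × $15400.00 = $462.00
Total: $2489.92 + $415.80 + $462.00 = $3367.72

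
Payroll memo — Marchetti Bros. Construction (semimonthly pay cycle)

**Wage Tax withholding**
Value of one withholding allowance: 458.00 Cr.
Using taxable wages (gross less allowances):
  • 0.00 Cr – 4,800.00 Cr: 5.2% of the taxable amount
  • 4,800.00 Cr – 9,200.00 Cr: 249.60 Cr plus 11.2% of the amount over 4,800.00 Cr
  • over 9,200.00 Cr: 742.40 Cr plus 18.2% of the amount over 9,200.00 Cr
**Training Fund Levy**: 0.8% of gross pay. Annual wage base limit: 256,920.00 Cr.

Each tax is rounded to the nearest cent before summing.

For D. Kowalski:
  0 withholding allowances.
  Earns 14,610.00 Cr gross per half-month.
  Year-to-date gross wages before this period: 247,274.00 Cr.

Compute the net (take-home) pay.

Wage Tax: taxable = 14,610.00 Cr
  742.40 Cr + 18.2% × (14,610.00 Cr − 9,200.00 Cr) = 742.40 Cr + 18.2% × 5,410.00 Cr = 1,727.02 Cr
Training Fund Levy: cap 256,920.00 Cr − YTD 247,274.00 Cr = 9,646.00 Cr subject; 0.8% × 9,646.00 Cr = 77.17 Cr
Total withheld: 1,727.02 Cr + 77.17 Cr = 1,804.19 Cr
Net pay: 14,610.00 Cr − 1,804.19 Cr = 12,805.81 Cr

12,805.81 Cr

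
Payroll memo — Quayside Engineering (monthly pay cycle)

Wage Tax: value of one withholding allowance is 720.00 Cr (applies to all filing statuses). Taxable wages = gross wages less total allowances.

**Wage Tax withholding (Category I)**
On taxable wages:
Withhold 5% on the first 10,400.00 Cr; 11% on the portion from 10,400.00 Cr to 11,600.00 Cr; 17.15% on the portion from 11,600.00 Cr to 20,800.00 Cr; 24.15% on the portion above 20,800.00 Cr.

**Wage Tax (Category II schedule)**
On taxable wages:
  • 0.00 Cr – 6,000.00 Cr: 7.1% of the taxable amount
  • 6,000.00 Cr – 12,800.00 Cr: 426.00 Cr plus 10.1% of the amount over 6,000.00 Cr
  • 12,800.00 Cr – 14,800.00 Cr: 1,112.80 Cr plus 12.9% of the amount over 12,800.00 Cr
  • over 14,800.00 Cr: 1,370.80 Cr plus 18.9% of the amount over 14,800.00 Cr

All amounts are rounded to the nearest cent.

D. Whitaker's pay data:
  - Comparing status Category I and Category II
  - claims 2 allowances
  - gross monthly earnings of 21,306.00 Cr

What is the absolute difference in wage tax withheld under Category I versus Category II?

Wage Tax (Category I): taxable = 21,306.00 Cr − 2×720.00 Cr = 19,866.00 Cr
  652.00 Cr + 17.15% × (19,866.00 Cr − 11,600.00 Cr) = 652.00 Cr + 17.15% × 8,266.00 Cr = 2,069.62 Cr
Wage Tax (Category II): taxable = 21,306.00 Cr − 2×720.00 Cr = 19,866.00 Cr
  1,370.80 Cr + 18.9% × (19,866.00 Cr − 14,800.00 Cr) = 1,370.80 Cr + 18.9% × 5,066.00 Cr = 2,328.27 Cr
Difference: |2,069.62 Cr − 2,328.27 Cr| = 258.65 Cr (higher under Category II)

258.65 Cr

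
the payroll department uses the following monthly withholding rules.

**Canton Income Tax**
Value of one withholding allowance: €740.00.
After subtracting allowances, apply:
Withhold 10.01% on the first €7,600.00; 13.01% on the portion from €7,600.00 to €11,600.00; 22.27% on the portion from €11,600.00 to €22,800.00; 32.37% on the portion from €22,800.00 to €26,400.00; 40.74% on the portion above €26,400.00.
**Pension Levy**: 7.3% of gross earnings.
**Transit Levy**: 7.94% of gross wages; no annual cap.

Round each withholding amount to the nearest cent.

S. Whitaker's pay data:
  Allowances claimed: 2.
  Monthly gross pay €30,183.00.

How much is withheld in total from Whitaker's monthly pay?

Canton Income Tax: taxable = €30,183.00 − 2×€740.00 = €28,703.00
  €4,940.72 + 40.74% × (€28,703.00 − €26,400.00) = €4,940.72 + 40.74% × €2,303.00 = €5,878.96
Pension Levy: 7.3% × €30,183.00 = €2,203.36
Transit Levy: 7.94% × €30,183.00 = €2,396.53
Total: €5,878.96 + €2,203.36 + €2,396.53 = €10,478.85

€10,478.85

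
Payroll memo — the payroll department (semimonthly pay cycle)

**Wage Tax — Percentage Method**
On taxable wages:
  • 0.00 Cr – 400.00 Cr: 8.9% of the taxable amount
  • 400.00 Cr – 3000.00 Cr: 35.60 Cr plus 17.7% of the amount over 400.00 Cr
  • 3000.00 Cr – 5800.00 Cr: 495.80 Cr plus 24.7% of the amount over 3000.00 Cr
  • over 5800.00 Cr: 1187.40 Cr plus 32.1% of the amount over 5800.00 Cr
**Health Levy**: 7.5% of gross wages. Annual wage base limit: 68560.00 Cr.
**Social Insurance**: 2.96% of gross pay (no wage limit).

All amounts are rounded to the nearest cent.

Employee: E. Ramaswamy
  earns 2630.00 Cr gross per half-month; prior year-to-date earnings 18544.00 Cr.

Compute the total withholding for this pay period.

Wage Tax: taxable = 2630.00 Cr
  35.60 Cr + 17.7% × (2630.00 Cr − 400.00 Cr) = 35.60 Cr + 17.7% × 2230.00 Cr = 430.31 Cr
Health Levy: 7.5% × 2630.00 Cr = 197.25 Cr
Social Insurance: 2.96% × 2630.00 Cr = 77.85 Cr
Total: 430.31 Cr + 197.25 Cr + 77.85 Cr = 705.41 Cr

705.41 Cr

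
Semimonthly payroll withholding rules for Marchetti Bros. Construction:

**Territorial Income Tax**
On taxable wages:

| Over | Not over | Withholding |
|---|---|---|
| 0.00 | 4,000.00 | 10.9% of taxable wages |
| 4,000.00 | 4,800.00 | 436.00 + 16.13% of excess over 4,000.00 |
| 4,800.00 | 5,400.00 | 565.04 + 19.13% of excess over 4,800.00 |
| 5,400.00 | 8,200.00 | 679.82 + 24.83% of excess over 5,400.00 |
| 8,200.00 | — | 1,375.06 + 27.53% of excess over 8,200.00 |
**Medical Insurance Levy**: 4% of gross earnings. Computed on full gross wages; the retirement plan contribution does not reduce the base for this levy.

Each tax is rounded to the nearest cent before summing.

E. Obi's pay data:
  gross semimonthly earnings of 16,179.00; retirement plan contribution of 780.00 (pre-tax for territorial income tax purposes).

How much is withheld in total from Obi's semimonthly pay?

4,004.10

Territorial Income Tax: taxable = 16,179.00 − 780.00 = 15,399.00
  1,375.06 + 27.53% × (15,399.00 − 8,200.00) = 1,375.06 + 27.53% × 7,199.00 = 3,356.94
Medical Insurance Levy: 4% × 16,179.00 = 647.16
Total: 3,356.94 + 647.16 = 4,004.10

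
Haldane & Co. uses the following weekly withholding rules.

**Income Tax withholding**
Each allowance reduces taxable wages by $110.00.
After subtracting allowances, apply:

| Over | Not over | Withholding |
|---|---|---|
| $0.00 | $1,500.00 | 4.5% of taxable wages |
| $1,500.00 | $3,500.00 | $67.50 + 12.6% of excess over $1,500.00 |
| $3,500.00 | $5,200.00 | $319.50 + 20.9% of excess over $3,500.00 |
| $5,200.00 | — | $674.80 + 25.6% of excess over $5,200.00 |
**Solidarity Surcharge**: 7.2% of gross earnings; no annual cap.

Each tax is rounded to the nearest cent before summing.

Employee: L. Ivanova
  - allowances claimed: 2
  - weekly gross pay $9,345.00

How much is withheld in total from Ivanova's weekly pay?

Income Tax: taxable = $9,345.00 − 2×$110.00 = $9,125.00
  $674.80 + 25.6% × ($9,125.00 − $5,200.00) = $674.80 + 25.6% × $3,925.00 = $1,679.60
Solidarity Surcharge: 7.2% × $9,345.00 = $672.84
Total: $1,679.60 + $672.84 = $2,352.44

$2,352.44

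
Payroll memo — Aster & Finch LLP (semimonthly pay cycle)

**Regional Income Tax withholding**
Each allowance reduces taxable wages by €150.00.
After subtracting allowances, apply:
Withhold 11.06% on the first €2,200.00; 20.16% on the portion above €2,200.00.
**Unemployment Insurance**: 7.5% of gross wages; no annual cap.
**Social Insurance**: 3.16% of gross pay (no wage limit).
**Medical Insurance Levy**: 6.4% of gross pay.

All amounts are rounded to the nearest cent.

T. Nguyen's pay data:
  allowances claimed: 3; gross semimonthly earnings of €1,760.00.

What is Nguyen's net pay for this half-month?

Regional Income Tax: taxable = €1,760.00 − 3×€150.00 = €1,310.00
  11.06% × €1,310.00 = €144.89
Unemployment Insurance: 7.5% × €1,760.00 = €132.00
Social Insurance: 3.16% × €1,760.00 = €55.62
Medical Insurance Levy: 6.4% × €1,760.00 = €112.64
Total withheld: €144.89 + €132.00 + €55.62 + €112.64 = €445.15
Net pay: €1,760.00 − €445.15 = €1,314.85

€1,314.85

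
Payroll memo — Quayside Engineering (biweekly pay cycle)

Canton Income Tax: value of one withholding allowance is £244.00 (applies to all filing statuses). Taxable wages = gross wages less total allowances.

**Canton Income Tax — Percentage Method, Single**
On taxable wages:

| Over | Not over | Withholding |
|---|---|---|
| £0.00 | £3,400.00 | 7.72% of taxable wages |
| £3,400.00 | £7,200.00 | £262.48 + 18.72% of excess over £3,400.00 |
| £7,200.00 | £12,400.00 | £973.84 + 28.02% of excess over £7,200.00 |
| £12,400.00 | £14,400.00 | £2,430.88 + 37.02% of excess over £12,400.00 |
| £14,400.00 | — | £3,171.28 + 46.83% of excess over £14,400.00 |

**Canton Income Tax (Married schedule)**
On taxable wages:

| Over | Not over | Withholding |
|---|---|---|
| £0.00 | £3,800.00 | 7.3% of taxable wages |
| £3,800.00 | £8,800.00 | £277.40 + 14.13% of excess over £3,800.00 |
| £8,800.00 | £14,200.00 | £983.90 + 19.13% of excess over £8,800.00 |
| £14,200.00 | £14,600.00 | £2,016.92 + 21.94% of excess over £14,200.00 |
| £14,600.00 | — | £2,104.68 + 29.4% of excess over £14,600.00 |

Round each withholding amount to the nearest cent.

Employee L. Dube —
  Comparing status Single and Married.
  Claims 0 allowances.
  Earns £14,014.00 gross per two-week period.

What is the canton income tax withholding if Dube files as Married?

£1,981.34

Canton Income Tax (Married): taxable = £14,014.00
  £983.90 + 19.13% × (£14,014.00 − £8,800.00) = £983.90 + 19.13% × £5,214.00 = £1,981.34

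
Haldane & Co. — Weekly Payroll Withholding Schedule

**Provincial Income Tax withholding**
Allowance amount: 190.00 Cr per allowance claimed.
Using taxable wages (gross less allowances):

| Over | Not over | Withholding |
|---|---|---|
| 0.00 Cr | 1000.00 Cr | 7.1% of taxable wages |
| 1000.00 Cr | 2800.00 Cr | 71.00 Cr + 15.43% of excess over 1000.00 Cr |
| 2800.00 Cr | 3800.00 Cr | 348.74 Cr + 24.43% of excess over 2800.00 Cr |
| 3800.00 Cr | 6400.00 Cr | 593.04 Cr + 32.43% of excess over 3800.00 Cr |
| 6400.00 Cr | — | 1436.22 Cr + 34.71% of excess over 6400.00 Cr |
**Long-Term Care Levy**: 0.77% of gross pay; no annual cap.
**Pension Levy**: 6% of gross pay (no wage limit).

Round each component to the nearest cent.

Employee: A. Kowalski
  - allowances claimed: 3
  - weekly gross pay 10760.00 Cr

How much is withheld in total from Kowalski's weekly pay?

3480.18 Cr

Provincial Income Tax: taxable = 10760.00 Cr − 3×190.00 Cr = 10190.00 Cr
  1436.22 Cr + 34.71% × (10190.00 Cr − 6400.00 Cr) = 1436.22 Cr + 34.71% × 3790.00 Cr = 2751.73 Cr
Long-Term Care Levy: 0.77% × 10760.00 Cr = 82.85 Cr
Pension Levy: 6% × 10760.00 Cr = 645.60 Cr
Total: 2751.73 Cr + 82.85 Cr + 645.60 Cr = 3480.18 Cr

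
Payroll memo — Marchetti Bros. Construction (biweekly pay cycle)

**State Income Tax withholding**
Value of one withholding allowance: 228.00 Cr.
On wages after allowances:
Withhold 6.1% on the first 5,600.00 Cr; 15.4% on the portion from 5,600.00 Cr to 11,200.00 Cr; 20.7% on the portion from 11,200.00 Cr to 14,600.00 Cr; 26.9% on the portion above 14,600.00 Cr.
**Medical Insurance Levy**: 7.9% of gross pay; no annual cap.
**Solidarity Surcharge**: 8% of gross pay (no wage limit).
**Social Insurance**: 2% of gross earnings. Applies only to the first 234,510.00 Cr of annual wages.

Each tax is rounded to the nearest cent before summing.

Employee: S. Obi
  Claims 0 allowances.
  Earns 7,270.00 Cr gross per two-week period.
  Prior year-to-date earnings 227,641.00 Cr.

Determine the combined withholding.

State Income Tax: taxable = 7,270.00 Cr
  341.60 Cr + 15.4% × (7,270.00 Cr − 5,600.00 Cr) = 341.60 Cr + 15.4% × 1,670.00 Cr = 598.78 Cr
Medical Insurance Levy: 7.9% × 7,270.00 Cr = 574.33 Cr
Solidarity Surcharge: 8% × 7,270.00 Cr = 581.60 Cr
Social Insurance: cap 234,510.00 Cr − YTD 227,641.00 Cr = 6,869.00 Cr subject; 2% × 6,869.00 Cr = 137.38 Cr
Total: 598.78 Cr + 574.33 Cr + 581.60 Cr + 137.38 Cr = 1,892.09 Cr

1,892.09 Cr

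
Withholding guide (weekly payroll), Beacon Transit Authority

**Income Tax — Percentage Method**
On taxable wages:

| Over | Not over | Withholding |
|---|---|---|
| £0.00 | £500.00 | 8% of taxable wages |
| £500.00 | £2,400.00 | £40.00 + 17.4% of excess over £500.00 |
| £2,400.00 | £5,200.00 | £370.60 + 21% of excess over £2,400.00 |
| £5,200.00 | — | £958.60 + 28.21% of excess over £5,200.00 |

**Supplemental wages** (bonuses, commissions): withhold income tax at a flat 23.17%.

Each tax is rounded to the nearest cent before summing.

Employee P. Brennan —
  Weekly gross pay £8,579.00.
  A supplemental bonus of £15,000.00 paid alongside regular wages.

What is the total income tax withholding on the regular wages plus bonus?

Income Tax: taxable = £8,579.00
  £958.60 + 28.21% × (£8,579.00 − £5,200.00) = £958.60 + 28.21% × £3,379.00 = £1,911.82
Supplemental (23.17% flat on bonus): 23.17% × £15,000.00 = £3,475.50
Total income tax: £1,911.82 + £3,475.50 = £5,387.32

£5,387.32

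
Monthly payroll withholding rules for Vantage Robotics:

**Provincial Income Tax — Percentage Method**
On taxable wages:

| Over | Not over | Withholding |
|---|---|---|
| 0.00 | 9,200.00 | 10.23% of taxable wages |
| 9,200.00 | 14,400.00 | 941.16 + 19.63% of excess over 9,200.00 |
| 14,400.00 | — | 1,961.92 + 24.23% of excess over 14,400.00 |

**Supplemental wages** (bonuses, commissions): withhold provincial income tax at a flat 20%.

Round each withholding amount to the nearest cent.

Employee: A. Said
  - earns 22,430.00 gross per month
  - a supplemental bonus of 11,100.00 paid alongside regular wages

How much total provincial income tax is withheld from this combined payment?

Provincial Income Tax: taxable = 22,430.00
  1,961.92 + 24.23% × (22,430.00 − 14,400.00) = 1,961.92 + 24.23% × 8,030.00 = 3,907.59
Supplemental (20% flat on bonus): 20% × 11,100.00 = 2,220.00
Total provincial income tax: 3,907.59 + 2,220.00 = 6,127.59

6,127.59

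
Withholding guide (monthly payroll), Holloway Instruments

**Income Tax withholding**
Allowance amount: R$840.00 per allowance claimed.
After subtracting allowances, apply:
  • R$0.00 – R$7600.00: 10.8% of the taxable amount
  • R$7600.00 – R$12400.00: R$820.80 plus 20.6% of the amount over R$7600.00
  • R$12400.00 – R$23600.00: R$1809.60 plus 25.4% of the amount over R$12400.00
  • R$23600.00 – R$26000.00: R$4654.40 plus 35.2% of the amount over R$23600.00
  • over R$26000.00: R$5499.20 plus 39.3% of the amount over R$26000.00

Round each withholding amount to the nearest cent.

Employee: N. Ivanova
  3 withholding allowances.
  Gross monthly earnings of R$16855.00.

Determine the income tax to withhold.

R$2301.09

Income Tax: taxable = R$16855.00 − 3×R$840.00 = R$14335.00
  R$1809.60 + 25.4% × (R$14335.00 − R$12400.00) = R$1809.60 + 25.4% × R$1935.00 = R$2301.09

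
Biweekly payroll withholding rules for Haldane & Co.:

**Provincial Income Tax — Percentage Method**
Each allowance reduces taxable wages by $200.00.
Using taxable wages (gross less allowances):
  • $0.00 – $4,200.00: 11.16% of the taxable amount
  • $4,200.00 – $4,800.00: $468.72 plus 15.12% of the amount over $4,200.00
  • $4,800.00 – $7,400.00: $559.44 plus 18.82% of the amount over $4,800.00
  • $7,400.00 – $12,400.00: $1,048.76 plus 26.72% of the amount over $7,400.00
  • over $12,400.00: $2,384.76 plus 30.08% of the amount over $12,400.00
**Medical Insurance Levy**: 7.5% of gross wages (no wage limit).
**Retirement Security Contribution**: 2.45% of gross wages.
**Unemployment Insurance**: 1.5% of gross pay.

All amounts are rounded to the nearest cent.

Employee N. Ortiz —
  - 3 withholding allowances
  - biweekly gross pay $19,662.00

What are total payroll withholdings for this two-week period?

$6,639.99

Provincial Income Tax: taxable = $19,662.00 − 3×$200.00 = $19,062.00
  $2,384.76 + 30.08% × ($19,062.00 − $12,400.00) = $2,384.76 + 30.08% × $6,662.00 = $4,388.69
Medical Insurance Levy: 7.5% × $19,662.00 = $1,474.65
Retirement Security Contribution: 2.45% × $19,662.00 = $481.72
Unemployment Insurance: 1.5% × $19,662.00 = $294.93
Total: $4,388.69 + $1,474.65 + $481.72 + $294.93 = $6,639.99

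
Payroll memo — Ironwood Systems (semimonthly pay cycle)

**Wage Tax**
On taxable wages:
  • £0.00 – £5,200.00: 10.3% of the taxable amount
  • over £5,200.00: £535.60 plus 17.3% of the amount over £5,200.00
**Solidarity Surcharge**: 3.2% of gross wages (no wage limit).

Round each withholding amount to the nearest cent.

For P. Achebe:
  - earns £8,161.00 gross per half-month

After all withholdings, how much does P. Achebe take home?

£6,852.00

Wage Tax: taxable = £8,161.00
  £535.60 + 17.3% × (£8,161.00 − £5,200.00) = £535.60 + 17.3% × £2,961.00 = £1,047.85
Solidarity Surcharge: 3.2% × £8,161.00 = £261.15
Total withheld: £1,047.85 + £261.15 = £1,309.00
Net pay: £8,161.00 − £1,309.00 = £6,852.00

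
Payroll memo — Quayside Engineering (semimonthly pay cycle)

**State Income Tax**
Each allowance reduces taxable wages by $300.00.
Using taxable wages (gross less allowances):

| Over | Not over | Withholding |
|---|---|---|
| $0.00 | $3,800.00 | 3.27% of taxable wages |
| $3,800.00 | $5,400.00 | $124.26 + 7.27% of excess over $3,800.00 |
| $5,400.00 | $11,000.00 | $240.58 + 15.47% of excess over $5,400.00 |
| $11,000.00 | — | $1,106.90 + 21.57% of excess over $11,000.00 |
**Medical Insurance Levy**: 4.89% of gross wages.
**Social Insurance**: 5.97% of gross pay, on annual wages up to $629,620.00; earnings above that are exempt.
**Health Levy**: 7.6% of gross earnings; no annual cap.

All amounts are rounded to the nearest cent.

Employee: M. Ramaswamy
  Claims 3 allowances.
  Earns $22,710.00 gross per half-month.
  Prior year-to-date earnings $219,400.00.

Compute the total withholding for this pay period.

State Income Tax: taxable = $22,710.00 − 3×$300.00 = $21,810.00
  $1,106.90 + 21.57% × ($21,810.00 − $11,000.00) = $1,106.90 + 21.57% × $10,810.00 = $3,438.62
Medical Insurance Levy: 4.89% × $22,710.00 = $1,110.52
Social Insurance: 5.97% × $22,710.00 = $1,355.79
Health Levy: 7.6% × $22,710.00 = $1,725.96
Total: $3,438.62 + $1,110.52 + $1,355.79 + $1,725.96 = $7,630.89

$7,630.89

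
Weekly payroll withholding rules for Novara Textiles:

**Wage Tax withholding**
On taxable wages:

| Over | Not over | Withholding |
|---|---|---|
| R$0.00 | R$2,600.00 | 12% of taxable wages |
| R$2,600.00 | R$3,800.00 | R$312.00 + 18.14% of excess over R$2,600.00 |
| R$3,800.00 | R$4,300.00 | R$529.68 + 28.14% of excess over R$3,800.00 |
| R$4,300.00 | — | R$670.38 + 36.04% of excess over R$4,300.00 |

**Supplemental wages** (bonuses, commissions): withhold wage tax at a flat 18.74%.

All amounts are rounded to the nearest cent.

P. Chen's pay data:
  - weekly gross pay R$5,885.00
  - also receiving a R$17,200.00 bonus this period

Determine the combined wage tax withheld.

R$4,464.89

Wage Tax: taxable = R$5,885.00
  R$670.38 + 36.04% × (R$5,885.00 − R$4,300.00) = R$670.38 + 36.04% × R$1,585.00 = R$1,241.61
Supplemental (18.74% flat on bonus): 18.74% × R$17,200.00 = R$3,223.28
Total wage tax: R$1,241.61 + R$3,223.28 = R$4,464.89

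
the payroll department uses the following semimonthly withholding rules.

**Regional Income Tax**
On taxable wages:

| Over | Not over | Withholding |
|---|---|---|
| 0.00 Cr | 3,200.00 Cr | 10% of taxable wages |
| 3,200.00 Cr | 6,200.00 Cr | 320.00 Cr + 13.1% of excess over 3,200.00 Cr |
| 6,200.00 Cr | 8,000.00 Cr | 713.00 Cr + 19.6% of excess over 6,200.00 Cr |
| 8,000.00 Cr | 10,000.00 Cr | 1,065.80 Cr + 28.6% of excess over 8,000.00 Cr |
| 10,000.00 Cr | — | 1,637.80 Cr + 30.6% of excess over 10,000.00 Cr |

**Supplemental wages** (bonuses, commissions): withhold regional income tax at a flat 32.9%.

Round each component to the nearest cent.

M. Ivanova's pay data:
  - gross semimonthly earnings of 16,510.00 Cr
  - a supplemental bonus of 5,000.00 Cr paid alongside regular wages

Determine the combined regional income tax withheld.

5,274.86 Cr

Regional Income Tax: taxable = 16,510.00 Cr
  1,637.80 Cr + 30.6% × (16,510.00 Cr − 10,000.00 Cr) = 1,637.80 Cr + 30.6% × 6,510.00 Cr = 3,629.86 Cr
Supplemental (32.9% flat on bonus): 32.9% × 5,000.00 Cr = 1,645.00 Cr
Total regional income tax: 3,629.86 Cr + 1,645.00 Cr = 5,274.86 Cr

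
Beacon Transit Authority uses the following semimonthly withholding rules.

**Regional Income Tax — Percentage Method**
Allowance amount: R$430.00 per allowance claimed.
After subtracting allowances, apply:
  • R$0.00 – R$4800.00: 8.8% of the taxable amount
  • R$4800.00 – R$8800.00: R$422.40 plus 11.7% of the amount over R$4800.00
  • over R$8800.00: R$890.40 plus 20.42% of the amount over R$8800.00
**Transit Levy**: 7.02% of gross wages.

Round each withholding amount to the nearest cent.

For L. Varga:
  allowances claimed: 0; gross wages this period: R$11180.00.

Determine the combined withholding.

Regional Income Tax: taxable = R$11180.00
  R$890.40 + 20.42% × (R$11180.00 − R$8800.00) = R$890.40 + 20.42% × R$2380.00 = R$1376.40
Transit Levy: 7.02% × R$11180.00 = R$784.84
Total: R$1376.40 + R$784.84 = R$2161.24

R$2161.24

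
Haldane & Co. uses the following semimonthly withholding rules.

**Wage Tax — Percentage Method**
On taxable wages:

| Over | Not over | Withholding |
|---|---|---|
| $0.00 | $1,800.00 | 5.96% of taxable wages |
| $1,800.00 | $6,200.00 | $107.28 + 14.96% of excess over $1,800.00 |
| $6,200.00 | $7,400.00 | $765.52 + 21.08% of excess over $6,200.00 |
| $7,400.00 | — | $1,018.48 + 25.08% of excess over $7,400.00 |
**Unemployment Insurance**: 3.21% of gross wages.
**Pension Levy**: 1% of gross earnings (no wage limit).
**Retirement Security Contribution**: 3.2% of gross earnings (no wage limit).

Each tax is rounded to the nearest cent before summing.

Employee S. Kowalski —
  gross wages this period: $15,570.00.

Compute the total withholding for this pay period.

Wage Tax: taxable = $15,570.00
  $1,018.48 + 25.08% × ($15,570.00 − $7,400.00) = $1,018.48 + 25.08% × $8,170.00 = $3,067.52
Unemployment Insurance: 3.21% × $15,570.00 = $499.80
Pension Levy: 1% × $15,570.00 = $155.70
Retirement Security Contribution: 3.2% × $15,570.00 = $498.24
Total: $3,067.52 + $499.80 + $155.70 + $498.24 = $4,221.26

$4,221.26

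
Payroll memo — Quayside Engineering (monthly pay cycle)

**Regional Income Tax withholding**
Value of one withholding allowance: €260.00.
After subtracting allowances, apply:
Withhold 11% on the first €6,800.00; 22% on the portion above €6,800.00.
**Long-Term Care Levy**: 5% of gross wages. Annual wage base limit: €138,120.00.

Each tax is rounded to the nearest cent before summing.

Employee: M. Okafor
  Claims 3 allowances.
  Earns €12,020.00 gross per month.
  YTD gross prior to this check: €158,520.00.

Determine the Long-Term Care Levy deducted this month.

€0.00

Long-Term Care Levy: YTD €158,520.00 ≥ cap €138,120.00 → €0.00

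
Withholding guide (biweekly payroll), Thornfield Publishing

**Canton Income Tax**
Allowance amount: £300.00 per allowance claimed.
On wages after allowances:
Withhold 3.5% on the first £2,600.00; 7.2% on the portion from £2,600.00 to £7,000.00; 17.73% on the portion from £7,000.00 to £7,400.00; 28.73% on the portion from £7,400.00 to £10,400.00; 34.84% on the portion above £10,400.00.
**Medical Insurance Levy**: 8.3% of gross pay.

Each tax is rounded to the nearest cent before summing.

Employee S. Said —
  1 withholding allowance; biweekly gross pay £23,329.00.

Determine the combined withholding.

£7,676.87

Canton Income Tax: taxable = £23,329.00 − 1×£300.00 = £23,029.00
  £1,340.62 + 34.84% × (£23,029.00 − £10,400.00) = £1,340.62 + 34.84% × £12,629.00 = £5,740.56
Medical Insurance Levy: 8.3% × £23,329.00 = £1,936.31
Total: £5,740.56 + £1,936.31 = £7,676.87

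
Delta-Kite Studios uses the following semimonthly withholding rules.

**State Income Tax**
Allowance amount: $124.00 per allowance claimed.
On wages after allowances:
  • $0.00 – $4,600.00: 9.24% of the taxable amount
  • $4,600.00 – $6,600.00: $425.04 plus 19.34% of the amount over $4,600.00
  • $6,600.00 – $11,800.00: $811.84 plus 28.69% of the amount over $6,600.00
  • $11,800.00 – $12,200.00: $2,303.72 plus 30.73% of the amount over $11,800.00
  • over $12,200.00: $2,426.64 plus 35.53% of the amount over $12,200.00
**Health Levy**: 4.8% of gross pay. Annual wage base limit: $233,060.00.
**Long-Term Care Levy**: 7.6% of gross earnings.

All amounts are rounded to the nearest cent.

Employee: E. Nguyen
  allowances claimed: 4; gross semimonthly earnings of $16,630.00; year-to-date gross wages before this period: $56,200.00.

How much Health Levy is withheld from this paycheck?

$798.24

Health Levy: 4.8% × $16,630.00 = $798.24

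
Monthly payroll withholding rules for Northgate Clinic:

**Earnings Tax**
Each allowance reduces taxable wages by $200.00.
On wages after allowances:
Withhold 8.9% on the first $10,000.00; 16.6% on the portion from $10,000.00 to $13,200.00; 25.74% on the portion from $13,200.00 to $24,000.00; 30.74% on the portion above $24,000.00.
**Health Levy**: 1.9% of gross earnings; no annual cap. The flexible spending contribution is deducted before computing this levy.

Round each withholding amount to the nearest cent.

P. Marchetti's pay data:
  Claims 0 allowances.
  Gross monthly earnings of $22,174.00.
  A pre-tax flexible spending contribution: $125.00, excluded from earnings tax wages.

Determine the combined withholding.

$4,117.86

Earnings Tax: taxable = $22,174.00 − $125.00 = $22,049.00
  $1,421.20 + 25.74% × ($22,049.00 − $13,200.00) = $1,421.20 + 25.74% × $8,849.00 = $3,698.93
Health Levy: 1.9% × $22,049.00 = $418.93
Total: $3,698.93 + $418.93 = $4,117.86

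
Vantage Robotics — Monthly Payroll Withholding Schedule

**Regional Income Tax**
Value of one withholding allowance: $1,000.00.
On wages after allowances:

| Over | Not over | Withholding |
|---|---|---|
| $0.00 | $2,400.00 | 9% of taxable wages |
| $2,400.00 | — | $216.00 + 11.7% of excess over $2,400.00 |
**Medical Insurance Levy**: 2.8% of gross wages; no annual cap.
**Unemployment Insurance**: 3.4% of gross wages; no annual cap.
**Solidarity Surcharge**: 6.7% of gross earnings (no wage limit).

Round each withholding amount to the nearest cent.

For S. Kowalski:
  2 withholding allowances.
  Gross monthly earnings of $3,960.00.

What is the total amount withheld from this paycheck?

Regional Income Tax: taxable = $3,960.00 − 2×$1,000.00 = $1,960.00
  9% × $1,960.00 = $176.40
Medical Insurance Levy: 2.8% × $3,960.00 = $110.88
Unemployment Insurance: 3.4% × $3,960.00 = $134.64
Solidarity Surcharge: 6.7% × $3,960.00 = $265.32
Total: $176.40 + $110.88 + $134.64 + $265.32 = $687.24

$687.24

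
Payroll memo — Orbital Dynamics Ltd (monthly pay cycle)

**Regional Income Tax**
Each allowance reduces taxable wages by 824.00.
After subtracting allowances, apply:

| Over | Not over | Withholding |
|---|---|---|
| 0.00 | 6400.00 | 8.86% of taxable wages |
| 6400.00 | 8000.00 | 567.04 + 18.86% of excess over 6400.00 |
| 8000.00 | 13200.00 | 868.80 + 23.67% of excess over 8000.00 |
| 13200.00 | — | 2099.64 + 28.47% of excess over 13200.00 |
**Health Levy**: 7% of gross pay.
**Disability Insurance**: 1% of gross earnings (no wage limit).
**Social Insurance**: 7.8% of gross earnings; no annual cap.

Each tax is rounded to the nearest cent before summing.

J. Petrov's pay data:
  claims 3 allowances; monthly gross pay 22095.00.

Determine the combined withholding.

Regional Income Tax: taxable = 22095.00 − 3×824.00 = 19623.00
  2099.64 + 28.47% × (19623.00 − 13200.00) = 2099.64 + 28.47% × 6423.00 = 3928.27
Health Levy: 7% × 22095.00 = 1546.65
Disability Insurance: 1% × 22095.00 = 220.95
Social Insurance: 7.8% × 22095.00 = 1723.41
Total: 3928.27 + 1546.65 + 220.95 + 1723.41 = 7419.28

7419.28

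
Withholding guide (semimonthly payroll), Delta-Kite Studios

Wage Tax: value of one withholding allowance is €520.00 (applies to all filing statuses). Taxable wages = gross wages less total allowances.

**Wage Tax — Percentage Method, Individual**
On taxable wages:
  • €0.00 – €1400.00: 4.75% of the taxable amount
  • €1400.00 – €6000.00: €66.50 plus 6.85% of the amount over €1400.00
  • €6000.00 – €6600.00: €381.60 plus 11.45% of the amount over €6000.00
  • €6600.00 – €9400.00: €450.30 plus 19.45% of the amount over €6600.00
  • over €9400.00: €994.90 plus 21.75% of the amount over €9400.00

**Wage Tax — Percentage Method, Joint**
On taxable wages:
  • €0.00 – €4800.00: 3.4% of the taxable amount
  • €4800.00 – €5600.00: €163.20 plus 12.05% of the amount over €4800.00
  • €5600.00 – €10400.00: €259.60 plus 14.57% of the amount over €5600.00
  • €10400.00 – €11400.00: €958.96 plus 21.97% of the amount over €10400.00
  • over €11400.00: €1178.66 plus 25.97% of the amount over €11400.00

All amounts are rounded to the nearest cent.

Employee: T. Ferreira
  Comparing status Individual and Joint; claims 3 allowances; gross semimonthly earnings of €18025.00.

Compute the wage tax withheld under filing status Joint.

€2494.04

Wage Tax (Joint): taxable = €18025.00 − 3×€520.00 = €16465.00
  €1178.66 + 25.97% × (€16465.00 − €11400.00) = €1178.66 + 25.97% × €5065.00 = €2494.04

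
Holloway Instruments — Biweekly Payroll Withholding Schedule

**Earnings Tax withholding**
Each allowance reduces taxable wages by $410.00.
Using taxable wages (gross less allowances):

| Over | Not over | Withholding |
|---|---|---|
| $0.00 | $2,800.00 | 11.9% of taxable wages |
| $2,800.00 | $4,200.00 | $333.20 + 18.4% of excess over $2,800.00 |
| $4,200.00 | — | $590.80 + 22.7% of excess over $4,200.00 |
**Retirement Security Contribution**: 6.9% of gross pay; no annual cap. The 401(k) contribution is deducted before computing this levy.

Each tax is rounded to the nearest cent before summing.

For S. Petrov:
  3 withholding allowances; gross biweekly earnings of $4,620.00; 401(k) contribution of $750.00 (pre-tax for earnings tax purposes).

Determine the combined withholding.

Earnings Tax: taxable = $4,620.00 − $750.00 − 3×$410.00 = $2,640.00
  11.9% × $2,640.00 = $314.16
Retirement Security Contribution: 6.9% × $3,870.00 = $267.03
Total: $314.16 + $267.03 = $581.19

$581.19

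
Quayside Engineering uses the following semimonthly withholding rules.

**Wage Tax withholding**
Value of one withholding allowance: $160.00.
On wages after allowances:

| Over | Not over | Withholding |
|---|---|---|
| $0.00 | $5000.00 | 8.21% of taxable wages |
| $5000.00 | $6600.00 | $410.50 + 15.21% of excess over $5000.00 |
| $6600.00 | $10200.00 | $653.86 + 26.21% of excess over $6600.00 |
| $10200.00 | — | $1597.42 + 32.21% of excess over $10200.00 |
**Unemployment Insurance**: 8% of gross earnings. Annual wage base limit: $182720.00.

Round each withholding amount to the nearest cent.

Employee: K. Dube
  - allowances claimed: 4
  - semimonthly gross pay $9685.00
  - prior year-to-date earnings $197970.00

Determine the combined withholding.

Wage Tax: taxable = $9685.00 − 4×$160.00 = $9045.00
  $653.86 + 26.21% × ($9045.00 − $6600.00) = $653.86 + 26.21% × $2445.00 = $1294.69
Unemployment Insurance: YTD $197970.00 ≥ cap $182720.00 → $0.00
Total: $1294.69 + $0.00 = $1294.69

$1294.69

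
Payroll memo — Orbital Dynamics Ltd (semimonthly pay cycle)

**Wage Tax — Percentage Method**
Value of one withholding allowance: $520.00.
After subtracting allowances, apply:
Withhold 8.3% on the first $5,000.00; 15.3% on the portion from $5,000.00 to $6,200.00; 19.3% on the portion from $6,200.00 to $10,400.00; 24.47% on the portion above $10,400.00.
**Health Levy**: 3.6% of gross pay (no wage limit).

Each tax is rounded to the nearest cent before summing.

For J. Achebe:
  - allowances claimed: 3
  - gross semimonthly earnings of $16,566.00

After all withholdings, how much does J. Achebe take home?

Wage Tax: taxable = $16,566.00 − 3×$520.00 = $15,006.00
  $1,409.20 + 24.47% × ($15,006.00 − $10,400.00) = $1,409.20 + 24.47% × $4,606.00 = $2,536.29
Health Levy: 3.6% × $16,566.00 = $596.38
Total withheld: $2,536.29 + $596.38 = $3,132.67
Net pay: $16,566.00 − $3,132.67 = $13,433.33

$13,433.33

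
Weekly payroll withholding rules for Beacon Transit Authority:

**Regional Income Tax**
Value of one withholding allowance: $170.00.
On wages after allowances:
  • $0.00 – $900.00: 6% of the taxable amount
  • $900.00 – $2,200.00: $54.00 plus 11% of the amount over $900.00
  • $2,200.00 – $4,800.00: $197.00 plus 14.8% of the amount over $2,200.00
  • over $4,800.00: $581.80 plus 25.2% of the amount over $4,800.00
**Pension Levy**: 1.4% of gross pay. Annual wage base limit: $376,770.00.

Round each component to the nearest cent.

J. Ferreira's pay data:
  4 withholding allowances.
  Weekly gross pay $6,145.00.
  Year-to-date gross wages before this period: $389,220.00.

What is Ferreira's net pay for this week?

Regional Income Tax: taxable = $6,145.00 − 4×$170.00 = $5,465.00
  $581.80 + 25.2% × ($5,465.00 − $4,800.00) = $581.80 + 25.2% × $665.00 = $749.38
Pension Levy: YTD $389,220.00 ≥ cap $376,770.00 → $0.00
Total withheld: $749.38 + $0.00 = $749.38
Net pay: $6,145.00 − $749.38 = $5,395.62

$5,395.62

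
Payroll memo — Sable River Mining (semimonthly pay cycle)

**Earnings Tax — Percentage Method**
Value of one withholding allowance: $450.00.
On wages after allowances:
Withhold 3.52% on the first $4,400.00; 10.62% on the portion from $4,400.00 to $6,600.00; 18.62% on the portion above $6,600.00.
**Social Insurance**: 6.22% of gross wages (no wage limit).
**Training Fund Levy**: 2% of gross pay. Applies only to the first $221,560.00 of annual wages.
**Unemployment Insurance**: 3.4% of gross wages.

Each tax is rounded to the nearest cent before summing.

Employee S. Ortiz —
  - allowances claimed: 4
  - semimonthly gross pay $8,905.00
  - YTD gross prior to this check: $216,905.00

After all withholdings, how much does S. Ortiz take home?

Earnings Tax: taxable = $8,905.00 − 4×$450.00 = $7,105.00
  $388.52 + 18.62% × ($7,105.00 − $6,600.00) = $388.52 + 18.62% × $505.00 = $482.55
Social Insurance: 6.22% × $8,905.00 = $553.89
Training Fund Levy: cap $221,560.00 − YTD $216,905.00 = $4,655.00 subject; 2% × $4,655.00 = $93.10
Unemployment Insurance: 3.4% × $8,905.00 = $302.77
Total withheld: $482.55 + $553.89 + $93.10 + $302.77 = $1,432.31
Net pay: $8,905.00 − $1,432.31 = $7,472.69

$7,472.69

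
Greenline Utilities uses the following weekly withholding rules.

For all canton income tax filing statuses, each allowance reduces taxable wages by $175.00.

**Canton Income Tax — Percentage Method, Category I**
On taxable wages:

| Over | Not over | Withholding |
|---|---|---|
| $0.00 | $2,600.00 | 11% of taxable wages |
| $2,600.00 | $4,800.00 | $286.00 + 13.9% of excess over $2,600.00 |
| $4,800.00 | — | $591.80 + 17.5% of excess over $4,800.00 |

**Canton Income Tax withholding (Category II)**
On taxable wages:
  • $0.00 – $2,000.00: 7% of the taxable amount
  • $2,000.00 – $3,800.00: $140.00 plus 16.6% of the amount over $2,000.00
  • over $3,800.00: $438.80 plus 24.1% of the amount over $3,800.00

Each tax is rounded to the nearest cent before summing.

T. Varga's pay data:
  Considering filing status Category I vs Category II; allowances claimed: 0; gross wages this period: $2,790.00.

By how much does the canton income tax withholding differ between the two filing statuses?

Canton Income Tax (Category I): taxable = $2,790.00
  $286.00 + 13.9% × ($2,790.00 − $2,600.00) = $286.00 + 13.9% × $190.00 = $312.41
Canton Income Tax (Category II): taxable = $2,790.00
  $140.00 + 16.6% × ($2,790.00 − $2,000.00) = $140.00 + 16.6% × $790.00 = $271.14
Difference: |$312.41 − $271.14| = $41.27 (higher under Category I)

$41.27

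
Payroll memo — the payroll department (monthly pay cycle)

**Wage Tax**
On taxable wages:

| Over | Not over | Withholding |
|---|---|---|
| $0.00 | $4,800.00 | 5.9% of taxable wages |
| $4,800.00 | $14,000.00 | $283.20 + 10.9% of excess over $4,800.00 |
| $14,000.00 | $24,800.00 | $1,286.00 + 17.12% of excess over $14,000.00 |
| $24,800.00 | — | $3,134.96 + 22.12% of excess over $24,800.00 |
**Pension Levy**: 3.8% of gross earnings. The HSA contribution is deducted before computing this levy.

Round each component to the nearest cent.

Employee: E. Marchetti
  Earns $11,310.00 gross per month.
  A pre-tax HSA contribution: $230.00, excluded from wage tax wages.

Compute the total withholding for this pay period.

$1,388.76

Wage Tax: taxable = $11,310.00 − $230.00 = $11,080.00
  $283.20 + 10.9% × ($11,080.00 − $4,800.00) = $283.20 + 10.9% × $6,280.00 = $967.72
Pension Levy: 3.8% × $11,080.00 = $421.04
Total: $967.72 + $421.04 = $1,388.76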